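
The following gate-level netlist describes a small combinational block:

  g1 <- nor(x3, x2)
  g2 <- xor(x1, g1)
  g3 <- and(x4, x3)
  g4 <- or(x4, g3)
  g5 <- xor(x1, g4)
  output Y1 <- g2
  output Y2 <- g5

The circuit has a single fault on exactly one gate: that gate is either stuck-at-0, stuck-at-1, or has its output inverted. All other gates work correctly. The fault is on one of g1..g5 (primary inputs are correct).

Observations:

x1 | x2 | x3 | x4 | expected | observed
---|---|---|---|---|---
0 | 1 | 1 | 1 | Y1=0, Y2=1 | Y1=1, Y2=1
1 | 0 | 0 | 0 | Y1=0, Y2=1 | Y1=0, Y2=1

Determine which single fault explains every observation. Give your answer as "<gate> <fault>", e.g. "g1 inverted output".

Fault-free values for test 1 (x1=0, x2=1, x3=1, x4=1): g1=0, g2=0, g3=1, g4=1, g5=1, giving Y1=0, Y2=1. Observed Y1=1, Y2=1.
Test 1: faults giving observed Y1=1, Y2=1 are {g1 stuck-at-1, g1 inverted output, g2 stuck-at-1, g2 inverted output}.
Test 2 (x1=1, x2=0, x3=0, x4=0): fault-free g1=1, g2=0, g3=0, g4=0, g5=1 → Y1=0, Y2=1; observed Y1=0, Y2=1. Eliminates g1 inverted output, g2 stuck-at-1, g2 inverted output.
Only g1 stuck-at-1 is consistent with every test.

g1 stuck-at-1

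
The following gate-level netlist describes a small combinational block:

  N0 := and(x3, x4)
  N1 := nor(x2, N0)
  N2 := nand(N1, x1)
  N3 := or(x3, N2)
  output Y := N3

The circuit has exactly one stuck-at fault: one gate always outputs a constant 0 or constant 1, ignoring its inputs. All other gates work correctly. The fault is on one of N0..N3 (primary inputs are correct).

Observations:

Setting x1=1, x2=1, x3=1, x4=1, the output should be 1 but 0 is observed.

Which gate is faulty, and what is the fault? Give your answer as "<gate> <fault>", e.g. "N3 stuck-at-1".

N3 stuck-at-0

Fault-free values for test 1 (x1=1, x2=1, x3=1, x4=1): N0=1, N1=0, N2=1, N3=1, giving Y=1. Observed 0.
Test 1: faults giving observed 0 are {N3 stuck-at-0}.
Only N3 stuck-at-0 is consistent with every test.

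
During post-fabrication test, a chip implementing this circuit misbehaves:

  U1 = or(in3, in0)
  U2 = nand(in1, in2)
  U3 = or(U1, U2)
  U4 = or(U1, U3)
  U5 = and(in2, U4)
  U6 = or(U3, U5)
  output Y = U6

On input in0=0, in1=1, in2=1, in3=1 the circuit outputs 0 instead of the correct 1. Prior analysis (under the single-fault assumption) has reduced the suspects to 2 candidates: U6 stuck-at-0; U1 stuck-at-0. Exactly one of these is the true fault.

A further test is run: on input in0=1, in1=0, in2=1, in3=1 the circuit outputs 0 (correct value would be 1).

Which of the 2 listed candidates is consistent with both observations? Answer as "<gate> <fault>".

U6 stuck-at-0

Evaluate each candidate on input in0=1, in1=0, in2=1, in3=1:
  U6 stuck-at-0: U1=1, U2=1, U3=1, U4=1, U5=1, U6=0 [stuck-at-0] → 0 — matches
  U1 stuck-at-0: U1=0 [stuck-at-0], U2=1, U3=1, U4=1, U5=1, U6=1 → 1 — eliminated
Only U6 stuck-at-0 reproduces the observed 0.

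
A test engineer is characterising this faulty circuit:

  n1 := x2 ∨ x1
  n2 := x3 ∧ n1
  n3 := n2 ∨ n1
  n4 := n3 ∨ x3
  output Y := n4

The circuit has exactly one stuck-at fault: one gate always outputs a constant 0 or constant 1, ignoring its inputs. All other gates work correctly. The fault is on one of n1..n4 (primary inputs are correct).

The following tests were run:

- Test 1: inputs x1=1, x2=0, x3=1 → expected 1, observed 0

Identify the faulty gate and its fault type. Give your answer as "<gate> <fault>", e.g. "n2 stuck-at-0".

Fault-free values for test 1 (x1=1, x2=0, x3=1): n1=1, n2=1, n3=1, n4=1, giving Y=1. Observed 0.
Test 1: faults giving observed 0 are {n4 stuck-at-0}.
Only n4 stuck-at-0 is consistent with every test.

n4 stuck-at-0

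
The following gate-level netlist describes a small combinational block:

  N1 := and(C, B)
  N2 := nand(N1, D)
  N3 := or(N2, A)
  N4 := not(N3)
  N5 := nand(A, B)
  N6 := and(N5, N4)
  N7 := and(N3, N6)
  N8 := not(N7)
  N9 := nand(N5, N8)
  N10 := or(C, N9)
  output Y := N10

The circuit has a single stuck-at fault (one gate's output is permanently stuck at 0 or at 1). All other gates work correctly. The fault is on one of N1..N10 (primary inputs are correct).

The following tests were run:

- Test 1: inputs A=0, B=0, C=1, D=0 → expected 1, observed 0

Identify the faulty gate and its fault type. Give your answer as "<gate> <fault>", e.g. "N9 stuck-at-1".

N10 stuck-at-0

Fault-free values for test 1 (A=0, B=0, C=1, D=0): N1=0, N2=1, N3=1, N4=0, N5=1, N6=0, N7=0, N8=1, N9=0, N10=1, giving Y=1. Observed 0.
Test 1: faults giving observed 0 are {N10 stuck-at-0}.
Only N10 stuck-at-0 is consistent with every test.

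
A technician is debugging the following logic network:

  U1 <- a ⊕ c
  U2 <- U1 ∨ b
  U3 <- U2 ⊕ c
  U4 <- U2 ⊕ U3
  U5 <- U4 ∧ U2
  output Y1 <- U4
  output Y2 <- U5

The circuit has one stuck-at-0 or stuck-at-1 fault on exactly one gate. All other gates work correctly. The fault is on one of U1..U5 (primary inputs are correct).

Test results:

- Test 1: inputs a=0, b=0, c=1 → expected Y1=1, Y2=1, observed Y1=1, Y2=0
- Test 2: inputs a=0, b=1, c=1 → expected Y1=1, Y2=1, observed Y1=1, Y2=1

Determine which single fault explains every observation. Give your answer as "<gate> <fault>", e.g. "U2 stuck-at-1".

U1 stuck-at-0

Fault-free values for test 1 (a=0, b=0, c=1): U1=1, U2=1, U3=0, U4=1, U5=1, giving Y1=1, Y2=1. Observed Y1=1, Y2=0.
Test 1: faults giving observed Y1=1, Y2=0 are {U1 stuck-at-0, U2 stuck-at-0, U5 stuck-at-0}.
Test 2 (a=0, b=1, c=1): fault-free U1=1, U2=1, U3=0, U4=1, U5=1 → Y1=1, Y2=1; observed Y1=1, Y2=1. Eliminates U2 stuck-at-0, U5 stuck-at-0.
Only U1 stuck-at-0 is consistent with every test.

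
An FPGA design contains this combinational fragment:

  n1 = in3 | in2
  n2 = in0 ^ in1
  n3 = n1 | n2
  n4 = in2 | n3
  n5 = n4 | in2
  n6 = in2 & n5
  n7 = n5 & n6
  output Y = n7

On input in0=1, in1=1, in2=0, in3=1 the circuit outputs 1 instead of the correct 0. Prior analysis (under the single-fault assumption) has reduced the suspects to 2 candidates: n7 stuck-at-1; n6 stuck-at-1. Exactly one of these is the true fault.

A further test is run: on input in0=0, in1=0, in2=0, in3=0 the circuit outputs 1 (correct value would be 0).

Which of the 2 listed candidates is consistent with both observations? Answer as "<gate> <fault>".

n7 stuck-at-1

Evaluate each candidate on input in0=0, in1=0, in2=0, in3=0:
  n7 stuck-at-1: n1=0, n2=0, n3=0, n4=0, n5=0, n6=0, n7=1 [stuck-at-1] → 1 — matches
  n6 stuck-at-1: n1=0, n2=0, n3=0, n4=0, n5=0, n6=1 [stuck-at-1], n7=0 → 0 — eliminated
Only n7 stuck-at-1 reproduces the observed 1.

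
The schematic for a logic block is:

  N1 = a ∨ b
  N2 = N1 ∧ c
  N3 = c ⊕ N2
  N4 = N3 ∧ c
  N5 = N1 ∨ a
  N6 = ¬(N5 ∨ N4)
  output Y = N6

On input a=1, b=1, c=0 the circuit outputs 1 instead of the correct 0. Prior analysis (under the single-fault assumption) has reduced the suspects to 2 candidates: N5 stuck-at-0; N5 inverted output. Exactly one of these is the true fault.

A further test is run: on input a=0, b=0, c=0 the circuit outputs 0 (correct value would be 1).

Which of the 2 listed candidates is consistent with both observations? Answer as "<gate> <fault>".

N5 inverted output

Evaluate each candidate on input a=0, b=0, c=0:
  N5 stuck-at-0: N1=0, N2=0, N3=0, N4=0, N5=0 [stuck-at-0], N6=1 → 1 — eliminated
  N5 inverted output: N1=0, N2=0, N3=0, N4=0, N5=1 [inverted output], N6=0 → 0 — matches
Only N5 inverted output reproduces the observed 0.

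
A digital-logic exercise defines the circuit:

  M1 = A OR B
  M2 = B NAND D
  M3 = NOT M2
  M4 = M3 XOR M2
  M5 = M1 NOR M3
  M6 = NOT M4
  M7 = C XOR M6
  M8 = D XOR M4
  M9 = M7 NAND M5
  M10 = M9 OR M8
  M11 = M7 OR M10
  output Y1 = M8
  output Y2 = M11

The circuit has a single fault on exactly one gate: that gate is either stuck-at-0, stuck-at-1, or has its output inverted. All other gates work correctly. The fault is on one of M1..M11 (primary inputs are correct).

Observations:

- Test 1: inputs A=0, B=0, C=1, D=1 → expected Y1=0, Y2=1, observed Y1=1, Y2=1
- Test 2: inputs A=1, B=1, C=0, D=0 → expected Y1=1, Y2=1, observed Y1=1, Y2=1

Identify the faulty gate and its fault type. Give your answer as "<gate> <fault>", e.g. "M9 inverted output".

Fault-free values for test 1 (A=0, B=0, C=1, D=1): M1=0, M2=1, M3=0, M4=1, M5=1, M6=0, M7=1, M8=0, M9=0, M10=0, M11=1, giving Y1=0, Y2=1. Observed Y1=1, Y2=1.
Test 1: faults giving observed Y1=1, Y2=1 are {M3 stuck-at-1, M3 inverted output, M4 stuck-at-0, M4 inverted output, M8 stuck-at-1, M8 inverted output}.
Test 2 (A=1, B=1, C=0, D=0): fault-free M1=1, M2=1, M3=0, M4=1, M5=0, M6=0, M7=0, M8=1, M9=1, M10=1, M11=1 → Y1=1, Y2=1; observed Y1=1, Y2=1. Eliminates M3 stuck-at-1, M3 inverted output, M4 stuck-at-0, M4 inverted output, M8 inverted output.
Only M8 stuck-at-1 is consistent with every test.

M8 stuck-at-1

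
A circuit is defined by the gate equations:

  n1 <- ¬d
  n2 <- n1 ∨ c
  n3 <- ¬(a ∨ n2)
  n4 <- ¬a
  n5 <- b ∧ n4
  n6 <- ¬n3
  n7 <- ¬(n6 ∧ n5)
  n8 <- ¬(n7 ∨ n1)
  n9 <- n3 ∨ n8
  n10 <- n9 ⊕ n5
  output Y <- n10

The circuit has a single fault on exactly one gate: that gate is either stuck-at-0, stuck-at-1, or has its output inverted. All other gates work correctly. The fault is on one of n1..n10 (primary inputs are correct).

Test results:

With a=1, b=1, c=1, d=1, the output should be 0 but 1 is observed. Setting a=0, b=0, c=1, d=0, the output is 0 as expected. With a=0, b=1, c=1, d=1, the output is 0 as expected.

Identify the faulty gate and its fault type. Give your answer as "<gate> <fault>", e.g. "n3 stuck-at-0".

n7 stuck-at-0

Fault-free values for test 1 (a=1, b=1, c=1, d=1): n1=0, n2=1, n3=0, n4=0, n5=0, n6=1, n7=1, n8=0, n9=0, n10=0, giving Y=0. Observed 1.
Test 1: faults giving observed 1 are {n3 stuck-at-1, n3 inverted output, n7 stuck-at-0, n7 inverted output, n8 stuck-at-1, n8 inverted output, n9 stuck-at-1, n9 inverted output, n10 stuck-at-1, n10 inverted output}.
Test 2 (a=0, b=0, c=1, d=0): fault-free n1=1, n2=1, n3=0, n4=1, n5=0, n6=1, n7=1, n8=0, n9=0, n10=0 → 0; observed 0. Eliminates n3 stuck-at-1, n3 inverted output, n8 stuck-at-1, n8 inverted output, n9 stuck-at-1, n9 inverted output, n10 stuck-at-1, n10 inverted output.
Test 3 (a=0, b=1, c=1, d=1): fault-free n1=0, n2=1, n3=0, n4=1, n5=1, n6=1, n7=0, n8=1, n9=1, n10=0 → 0; observed 0. Eliminates n7 inverted output.
Only n7 stuck-at-0 is consistent with every test.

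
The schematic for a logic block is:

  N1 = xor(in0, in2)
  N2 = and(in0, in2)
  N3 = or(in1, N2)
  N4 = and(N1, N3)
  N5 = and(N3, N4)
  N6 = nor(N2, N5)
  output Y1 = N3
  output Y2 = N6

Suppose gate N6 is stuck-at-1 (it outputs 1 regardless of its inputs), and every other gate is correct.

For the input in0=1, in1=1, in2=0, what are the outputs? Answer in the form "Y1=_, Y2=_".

Propagate with N6 forced: N1=1, N2=0, N3=1, N4=1, N5=1, N6=1 [stuck-at-1].
So the outputs are Y1=1, Y2=1. (Without the fault they would be Y1=1, Y2=0.)

Y1=1, Y2=1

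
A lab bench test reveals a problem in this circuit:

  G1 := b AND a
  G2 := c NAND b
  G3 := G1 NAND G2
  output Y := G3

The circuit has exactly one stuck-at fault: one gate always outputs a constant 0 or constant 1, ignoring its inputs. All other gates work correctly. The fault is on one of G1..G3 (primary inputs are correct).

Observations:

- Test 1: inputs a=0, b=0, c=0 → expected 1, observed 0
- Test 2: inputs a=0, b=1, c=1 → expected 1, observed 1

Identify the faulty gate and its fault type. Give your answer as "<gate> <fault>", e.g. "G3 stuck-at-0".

G1 stuck-at-1

Fault-free values for test 1 (a=0, b=0, c=0): G1=0, G2=1, G3=1, giving Y=1. Observed 0.
Test 1: faults giving observed 0 are {G1 stuck-at-1, G3 stuck-at-0}.
Test 2 (a=0, b=1, c=1): fault-free G1=0, G2=0, G3=1 → 1; observed 1. Eliminates G3 stuck-at-0.
Only G1 stuck-at-1 is consistent with every test.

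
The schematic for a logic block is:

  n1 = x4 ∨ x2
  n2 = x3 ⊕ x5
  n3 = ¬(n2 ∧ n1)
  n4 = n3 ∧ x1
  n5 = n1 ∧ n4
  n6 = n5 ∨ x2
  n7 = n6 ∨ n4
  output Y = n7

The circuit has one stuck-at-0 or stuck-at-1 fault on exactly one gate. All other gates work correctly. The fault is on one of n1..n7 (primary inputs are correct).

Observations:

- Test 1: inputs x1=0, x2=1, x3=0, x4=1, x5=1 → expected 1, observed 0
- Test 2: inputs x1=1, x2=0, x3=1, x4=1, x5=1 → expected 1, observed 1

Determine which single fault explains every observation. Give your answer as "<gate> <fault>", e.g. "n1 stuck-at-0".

n6 stuck-at-0

Fault-free values for test 1 (x1=0, x2=1, x3=0, x4=1, x5=1): n1=1, n2=1, n3=0, n4=0, n5=0, n6=1, n7=1, giving Y=1. Observed 0.
Test 1: faults giving observed 0 are {n6 stuck-at-0, n7 stuck-at-0}.
Test 2 (x1=1, x2=0, x3=1, x4=1, x5=1): fault-free n1=1, n2=0, n3=1, n4=1, n5=1, n6=1, n7=1 → 1; observed 1. Eliminates n7 stuck-at-0.
Only n6 stuck-at-0 is consistent with every test.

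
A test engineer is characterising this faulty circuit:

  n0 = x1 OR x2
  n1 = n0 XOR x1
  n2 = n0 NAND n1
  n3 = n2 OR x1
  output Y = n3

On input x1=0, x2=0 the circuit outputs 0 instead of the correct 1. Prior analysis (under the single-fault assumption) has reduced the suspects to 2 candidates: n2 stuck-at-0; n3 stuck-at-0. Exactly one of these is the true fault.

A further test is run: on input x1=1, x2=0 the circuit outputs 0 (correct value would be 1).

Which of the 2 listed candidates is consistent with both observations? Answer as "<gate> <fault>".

Evaluate each candidate on input x1=1, x2=0:
  n2 stuck-at-0: n0=1, n1=0, n2=0 [stuck-at-0], n3=1 → 1 — eliminated
  n3 stuck-at-0: n0=1, n1=0, n2=1, n3=0 [stuck-at-0] → 0 — matches
Only n3 stuck-at-0 reproduces the observed 0.

n3 stuck-at-0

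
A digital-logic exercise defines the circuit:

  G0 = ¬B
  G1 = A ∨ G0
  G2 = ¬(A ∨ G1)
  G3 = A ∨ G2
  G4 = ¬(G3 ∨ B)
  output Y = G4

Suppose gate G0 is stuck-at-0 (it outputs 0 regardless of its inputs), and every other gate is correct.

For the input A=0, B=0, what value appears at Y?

0

Propagate with G0 forced: G0=0 [stuck-at-0], G1=0, G2=1, G3=1, G4=0.
So Y = 0. (Without the fault it would be 1.)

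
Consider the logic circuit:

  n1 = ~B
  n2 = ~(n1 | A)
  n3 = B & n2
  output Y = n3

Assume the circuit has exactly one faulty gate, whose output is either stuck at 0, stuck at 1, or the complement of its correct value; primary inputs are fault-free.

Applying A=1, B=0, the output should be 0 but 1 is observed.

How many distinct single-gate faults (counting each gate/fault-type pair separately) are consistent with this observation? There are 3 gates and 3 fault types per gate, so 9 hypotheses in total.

Fault-free: n1=1, n2=0, n3=0 → 0. Observed 1.
  n1 stuck-at-0: output 0 ✗
  n1 stuck-at-1: output 0 ✗
  n1 inverted output: output 0 ✗
  n2 stuck-at-0: output 0 ✗
  n2 stuck-at-1: output 0 ✗
  n2 inverted output: output 0 ✗
  n3 stuck-at-0: output 0 ✗
  n3 stuck-at-1: output 1 ✓
  n3 inverted output: output 1 ✓
Consistent faults: {n3 stuck-at-1, n3 inverted output} — 2 in all.

2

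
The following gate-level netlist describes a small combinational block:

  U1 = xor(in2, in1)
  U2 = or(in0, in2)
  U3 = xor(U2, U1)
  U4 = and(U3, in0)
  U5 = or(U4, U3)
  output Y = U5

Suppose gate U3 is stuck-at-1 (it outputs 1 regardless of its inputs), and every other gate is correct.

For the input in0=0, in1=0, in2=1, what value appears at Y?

1

Propagate with U3 forced: U1=1, U2=1, U3=1 [stuck-at-1], U4=0, U5=1.
So Y = 1. (Without the fault it would be 0.)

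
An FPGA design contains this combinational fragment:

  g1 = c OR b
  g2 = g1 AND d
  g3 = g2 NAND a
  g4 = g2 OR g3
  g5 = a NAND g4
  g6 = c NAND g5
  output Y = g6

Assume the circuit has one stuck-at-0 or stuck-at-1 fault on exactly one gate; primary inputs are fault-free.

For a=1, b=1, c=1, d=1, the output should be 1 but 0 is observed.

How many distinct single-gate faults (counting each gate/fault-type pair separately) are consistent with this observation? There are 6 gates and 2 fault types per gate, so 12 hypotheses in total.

Fault-free: g1=1, g2=1, g3=0, g4=1, g5=0, g6=1 → 1. Observed 0.
  g1 stuck-at-0: output 1 ✗
  g1 stuck-at-1: output 1 ✗
  g2 stuck-at-0: output 1 ✗
  g2 stuck-at-1: output 1 ✗
  g3 stuck-at-0: output 1 ✗
  g3 stuck-at-1: output 1 ✗
  g4 stuck-at-0: output 0 ✓
  g4 stuck-at-1: output 1 ✗
  g5 stuck-at-0: output 1 ✗
  g5 stuck-at-1: output 0 ✓
  g6 stuck-at-0: output 0 ✓
  g6 stuck-at-1: output 1 ✗
Consistent faults: {g4 stuck-at-0, g5 stuck-at-1, g6 stuck-at-0} — 3 in all.

3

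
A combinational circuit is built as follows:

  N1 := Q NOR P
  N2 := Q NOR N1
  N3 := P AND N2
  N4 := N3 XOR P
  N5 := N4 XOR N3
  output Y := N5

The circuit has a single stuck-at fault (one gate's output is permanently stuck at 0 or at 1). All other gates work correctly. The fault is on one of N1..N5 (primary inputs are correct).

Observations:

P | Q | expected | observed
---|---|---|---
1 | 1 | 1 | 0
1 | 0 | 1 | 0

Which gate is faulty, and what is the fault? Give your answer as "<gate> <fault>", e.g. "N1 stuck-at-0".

Fault-free values for test 1 (P=1, Q=1): N1=0, N2=0, N3=0, N4=1, N5=1, giving Y=1. Observed 0.
Test 1: faults giving observed 0 are {N4 stuck-at-0, N5 stuck-at-0}.
Test 2 (P=1, Q=0): fault-free N1=0, N2=1, N3=1, N4=0, N5=1 → 1; observed 0. Eliminates N4 stuck-at-0.
Only N5 stuck-at-0 is consistent with every test.

N5 stuck-at-0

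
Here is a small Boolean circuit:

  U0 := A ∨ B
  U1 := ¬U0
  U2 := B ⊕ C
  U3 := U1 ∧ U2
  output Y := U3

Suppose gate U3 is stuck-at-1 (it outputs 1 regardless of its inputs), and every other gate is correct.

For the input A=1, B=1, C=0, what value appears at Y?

Propagate with U3 forced: U0=1, U1=0, U2=1, U3=1 [stuck-at-1].
So Y = 1. (Without the fault it would be 0.)

1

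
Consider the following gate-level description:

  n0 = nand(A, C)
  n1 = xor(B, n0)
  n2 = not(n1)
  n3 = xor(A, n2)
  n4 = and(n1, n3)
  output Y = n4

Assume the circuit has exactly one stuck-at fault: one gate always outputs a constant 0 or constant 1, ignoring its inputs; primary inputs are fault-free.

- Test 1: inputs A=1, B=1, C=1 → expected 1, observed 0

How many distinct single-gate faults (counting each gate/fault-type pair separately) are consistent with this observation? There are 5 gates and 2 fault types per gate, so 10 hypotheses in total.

Fault-free: n0=0, n1=1, n2=0, n3=1, n4=1 → 1. Observed 0.
  n0 stuck-at-0: output 1 ✗
  n0 stuck-at-1: output 0 ✓
  n1 stuck-at-0: output 0 ✓
  n1 stuck-at-1: output 1 ✗
  n2 stuck-at-0: output 1 ✗
  n2 stuck-at-1: output 0 ✓
  n3 stuck-at-0: output 0 ✓
  n3 stuck-at-1: output 1 ✗
  n4 stuck-at-0: output 0 ✓
  n4 stuck-at-1: output 1 ✗
Consistent faults: {n0 stuck-at-1, n1 stuck-at-0, n2 stuck-at-1, n3 stuck-at-0, n4 stuck-at-0} — 5 in all.

5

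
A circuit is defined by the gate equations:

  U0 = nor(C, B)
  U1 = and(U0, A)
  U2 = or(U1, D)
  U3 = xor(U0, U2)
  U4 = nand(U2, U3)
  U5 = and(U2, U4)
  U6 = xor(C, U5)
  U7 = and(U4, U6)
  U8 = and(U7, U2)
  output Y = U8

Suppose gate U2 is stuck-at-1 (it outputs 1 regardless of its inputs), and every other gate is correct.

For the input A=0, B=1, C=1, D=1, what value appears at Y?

Propagate with U2 forced: U0=0, U1=0, U2=1 [stuck-at-1], U3=1, U4=0, U5=0, U6=1, U7=0, U8=0.
So Y = 0. (Same as the fault-free value — the fault is masked on this input.)

0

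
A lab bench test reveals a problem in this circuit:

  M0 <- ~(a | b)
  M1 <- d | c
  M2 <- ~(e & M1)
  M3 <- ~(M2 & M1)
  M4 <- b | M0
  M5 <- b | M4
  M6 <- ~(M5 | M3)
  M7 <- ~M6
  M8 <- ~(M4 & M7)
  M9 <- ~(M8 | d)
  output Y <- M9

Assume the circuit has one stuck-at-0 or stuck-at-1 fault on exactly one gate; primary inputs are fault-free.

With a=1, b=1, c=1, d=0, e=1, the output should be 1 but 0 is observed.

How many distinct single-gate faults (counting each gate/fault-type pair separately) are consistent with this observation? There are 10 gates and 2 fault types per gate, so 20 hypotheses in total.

Fault-free: M0=0, M1=1, M2=0, M3=1, M4=1, M5=1, M6=0, M7=1, M8=0, M9=1 → 1. Observed 0.
  M0: none of the 2 fault types match ✗
  M1: none of the 2 fault types match ✗
  M2: none of the 2 fault types match ✗
  M3: none of the 2 fault types match ✗
  M4: stuck-at-0 ✓; others ✗
  M5: none of the 2 fault types match ✗
  M6: stuck-at-1 ✓; others ✗
  M7: stuck-at-0 ✓; others ✗
  M8: stuck-at-1 ✓; others ✗
  M9: stuck-at-0 ✓; others ✗
Consistent faults: {M4 stuck-at-0, M6 stuck-at-1, M7 stuck-at-0, M8 stuck-at-1, M9 stuck-at-0} — 5 in all.

5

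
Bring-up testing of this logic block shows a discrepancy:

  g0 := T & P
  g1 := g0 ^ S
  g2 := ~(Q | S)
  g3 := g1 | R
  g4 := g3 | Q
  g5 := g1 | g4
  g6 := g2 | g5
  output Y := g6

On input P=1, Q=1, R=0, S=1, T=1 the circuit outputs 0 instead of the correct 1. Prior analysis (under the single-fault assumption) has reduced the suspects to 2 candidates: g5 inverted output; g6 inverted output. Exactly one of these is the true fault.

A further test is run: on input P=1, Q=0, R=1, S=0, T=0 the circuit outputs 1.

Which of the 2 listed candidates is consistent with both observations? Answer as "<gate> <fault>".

Evaluate each candidate on input P=1, Q=0, R=1, S=0, T=0:
  g5 inverted output: g0=0, g1=0, g2=1, g3=1, g4=1, g5=0 [inverted output], g6=1 → 1 — matches
  g6 inverted output: g0=0, g1=0, g2=1, g3=1, g4=1, g5=1, g6=0 [inverted output] → 0 — eliminated
Only g5 inverted output reproduces the observed 1.

g5 inverted output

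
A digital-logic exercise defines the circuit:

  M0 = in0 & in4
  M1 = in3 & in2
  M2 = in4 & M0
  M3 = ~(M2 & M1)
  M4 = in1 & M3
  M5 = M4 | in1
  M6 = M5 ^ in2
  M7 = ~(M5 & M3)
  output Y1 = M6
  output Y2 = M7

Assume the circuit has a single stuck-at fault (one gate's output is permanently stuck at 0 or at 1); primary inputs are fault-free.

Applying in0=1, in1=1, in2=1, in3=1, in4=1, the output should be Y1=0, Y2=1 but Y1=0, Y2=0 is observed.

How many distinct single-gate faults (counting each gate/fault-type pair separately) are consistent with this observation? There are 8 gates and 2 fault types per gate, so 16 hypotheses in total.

Fault-free: M0=1, M1=1, M2=1, M3=0, M4=0, M5=1, M6=0, M7=1 → Y1=0, Y2=1. Observed Y1=0, Y2=0.
  M0: stuck-at-0 ✓; others ✗
  M1: stuck-at-0 ✓; others ✗
  M2: stuck-at-0 ✓; others ✗
  M3: stuck-at-1 ✓; others ✗
  M4: none of the 2 fault types match ✗
  M5: none of the 2 fault types match ✗
  M6: none of the 2 fault types match ✗
  M7: stuck-at-0 ✓; others ✗
Consistent faults: {M0 stuck-at-0, M1 stuck-at-0, M2 stuck-at-0, M3 stuck-at-1, M7 stuck-at-0} — 5 in all.

5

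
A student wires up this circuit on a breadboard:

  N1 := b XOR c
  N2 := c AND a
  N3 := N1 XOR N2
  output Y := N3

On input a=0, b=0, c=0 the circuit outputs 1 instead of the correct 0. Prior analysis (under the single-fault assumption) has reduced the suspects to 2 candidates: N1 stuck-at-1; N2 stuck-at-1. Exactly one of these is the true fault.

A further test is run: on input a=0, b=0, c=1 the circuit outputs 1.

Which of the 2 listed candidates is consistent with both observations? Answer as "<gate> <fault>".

N1 stuck-at-1

Evaluate each candidate on input a=0, b=0, c=1:
  N1 stuck-at-1: N1=1 [stuck-at-1], N2=0, N3=1 → 1 — matches
  N2 stuck-at-1: N1=1, N2=1 [stuck-at-1], N3=0 → 0 — eliminated
Only N1 stuck-at-1 reproduces the observed 1.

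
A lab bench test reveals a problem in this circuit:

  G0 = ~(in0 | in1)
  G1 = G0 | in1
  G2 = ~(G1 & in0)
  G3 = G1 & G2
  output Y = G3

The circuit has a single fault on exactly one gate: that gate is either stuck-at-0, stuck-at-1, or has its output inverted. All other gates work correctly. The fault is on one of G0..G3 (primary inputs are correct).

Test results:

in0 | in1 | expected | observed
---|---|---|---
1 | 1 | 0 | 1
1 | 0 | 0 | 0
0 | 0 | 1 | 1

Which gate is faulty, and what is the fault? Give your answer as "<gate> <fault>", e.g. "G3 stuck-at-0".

G2 stuck-at-1

Fault-free values for test 1 (in0=1, in1=1): G0=0, G1=1, G2=0, G3=0, giving Y=0. Observed 1.
Test 1: faults giving observed 1 are {G2 stuck-at-1, G2 inverted output, G3 stuck-at-1, G3 inverted output}.
Test 2 (in0=1, in1=0): fault-free G0=0, G1=0, G2=1, G3=0 → 0; observed 0. Eliminates G3 stuck-at-1, G3 inverted output.
Test 3 (in0=0, in1=0): fault-free G0=1, G1=1, G2=1, G3=1 → 1; observed 1. Eliminates G2 inverted output.
Only G2 stuck-at-1 is consistent with every test.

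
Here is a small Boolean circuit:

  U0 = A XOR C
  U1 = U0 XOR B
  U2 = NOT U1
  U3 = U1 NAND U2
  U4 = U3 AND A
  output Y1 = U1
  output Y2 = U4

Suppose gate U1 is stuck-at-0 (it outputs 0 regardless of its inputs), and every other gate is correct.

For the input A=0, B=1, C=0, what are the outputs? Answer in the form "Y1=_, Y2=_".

Propagate with U1 forced: U0=0, U1=0 [stuck-at-0], U2=1, U3=1, U4=0.
So the outputs are Y1=0, Y2=0. (Without the fault they would be Y1=1, Y2=0.)

Y1=0, Y2=0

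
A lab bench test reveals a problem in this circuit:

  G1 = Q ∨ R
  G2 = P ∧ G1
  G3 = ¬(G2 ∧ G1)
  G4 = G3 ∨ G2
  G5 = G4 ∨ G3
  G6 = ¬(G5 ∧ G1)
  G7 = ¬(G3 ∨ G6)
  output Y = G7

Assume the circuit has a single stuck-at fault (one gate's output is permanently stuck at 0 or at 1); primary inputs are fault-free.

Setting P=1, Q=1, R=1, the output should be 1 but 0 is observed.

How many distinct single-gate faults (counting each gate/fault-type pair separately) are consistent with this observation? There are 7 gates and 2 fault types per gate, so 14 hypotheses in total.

Fault-free: G1=1, G2=1, G3=0, G4=1, G5=1, G6=0, G7=1 → 1. Observed 0.
  G1 stuck-at-0: output 0 ✓
  G1 stuck-at-1: output 1 ✗
  G2 stuck-at-0: output 0 ✓
  G2 stuck-at-1: output 1 ✗
  G3 stuck-at-0: output 1 ✗
  G3 stuck-at-1: output 0 ✓
  G4 stuck-at-0: output 0 ✓
  G4 stuck-at-1: output 1 ✗
  G5 stuck-at-0: output 0 ✓
  G5 stuck-at-1: output 1 ✗
  G6 stuck-at-0: output 1 ✗
  G6 stuck-at-1: output 0 ✓
  G7 stuck-at-0: output 0 ✓
  G7 stuck-at-1: output 1 ✗
Consistent faults: {G1 stuck-at-0, G2 stuck-at-0, G3 stuck-at-1, G4 stuck-at-0, G5 stuck-at-0, G6 stuck-at-1, G7 stuck-at-0} — 7 in all.

7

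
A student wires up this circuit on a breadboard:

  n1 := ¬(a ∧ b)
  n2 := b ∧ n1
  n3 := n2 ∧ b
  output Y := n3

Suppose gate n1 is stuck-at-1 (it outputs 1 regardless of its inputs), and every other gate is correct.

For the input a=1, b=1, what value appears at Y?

1

Propagate with n1 forced: n1=1 [stuck-at-1], n2=1, n3=1.
So Y = 1. (Without the fault it would be 0.)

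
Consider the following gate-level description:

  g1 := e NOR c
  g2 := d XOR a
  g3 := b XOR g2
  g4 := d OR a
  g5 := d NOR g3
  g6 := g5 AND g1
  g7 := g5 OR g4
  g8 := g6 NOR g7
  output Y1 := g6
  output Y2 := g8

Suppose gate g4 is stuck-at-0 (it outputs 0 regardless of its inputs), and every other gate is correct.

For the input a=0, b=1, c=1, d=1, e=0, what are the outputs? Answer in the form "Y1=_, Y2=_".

Propagate with g4 forced: g1=0, g2=1, g3=0, g4=0 [stuck-at-0], g5=0, g6=0, g7=0, g8=1.
So the outputs are Y1=0, Y2=1. (Without the fault they would be Y1=0, Y2=0.)

Y1=0, Y2=1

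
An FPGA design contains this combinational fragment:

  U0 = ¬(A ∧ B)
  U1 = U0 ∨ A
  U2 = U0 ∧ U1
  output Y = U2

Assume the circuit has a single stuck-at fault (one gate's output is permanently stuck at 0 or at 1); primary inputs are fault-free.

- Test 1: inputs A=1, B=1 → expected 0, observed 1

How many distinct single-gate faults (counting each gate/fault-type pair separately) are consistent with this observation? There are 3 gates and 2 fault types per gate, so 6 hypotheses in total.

2

Fault-free: U0=0, U1=1, U2=0 → 0. Observed 1.
  U0 stuck-at-0: output 0 ✗
  U0 stuck-at-1: output 1 ✓
  U1 stuck-at-0: output 0 ✗
  U1 stuck-at-1: output 0 ✗
  U2 stuck-at-0: output 0 ✗
  U2 stuck-at-1: output 1 ✓
Consistent faults: {U0 stuck-at-1, U2 stuck-at-1} — 2 in all.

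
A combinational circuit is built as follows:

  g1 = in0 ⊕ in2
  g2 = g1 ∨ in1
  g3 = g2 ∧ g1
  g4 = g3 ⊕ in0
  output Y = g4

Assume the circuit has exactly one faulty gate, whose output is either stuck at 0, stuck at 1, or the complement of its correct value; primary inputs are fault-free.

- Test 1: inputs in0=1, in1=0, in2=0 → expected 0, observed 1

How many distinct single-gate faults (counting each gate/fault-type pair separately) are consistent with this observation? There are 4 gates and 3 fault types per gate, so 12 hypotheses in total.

Fault-free: g1=1, g2=1, g3=1, g4=0 → 0. Observed 1.
  g1 stuck-at-0: output 1 ✓
  g1 stuck-at-1: output 0 ✗
  g1 inverted output: output 1 ✓
  g2 stuck-at-0: output 1 ✓
  g2 stuck-at-1: output 0 ✗
  g2 inverted output: output 1 ✓
  g3 stuck-at-0: output 1 ✓
  g3 stuck-at-1: output 0 ✗
  g3 inverted output: output 1 ✓
  g4 stuck-at-0: output 0 ✗
  g4 stuck-at-1: output 1 ✓
  g4 inverted output: output 1 ✓
Consistent faults: {g1 stuck-at-0, g1 inverted output, g2 stuck-at-0, g2 inverted output, g3 stuck-at-0, g3 inverted output, g4 stuck-at-1, g4 inverted output} — 8 in all.

8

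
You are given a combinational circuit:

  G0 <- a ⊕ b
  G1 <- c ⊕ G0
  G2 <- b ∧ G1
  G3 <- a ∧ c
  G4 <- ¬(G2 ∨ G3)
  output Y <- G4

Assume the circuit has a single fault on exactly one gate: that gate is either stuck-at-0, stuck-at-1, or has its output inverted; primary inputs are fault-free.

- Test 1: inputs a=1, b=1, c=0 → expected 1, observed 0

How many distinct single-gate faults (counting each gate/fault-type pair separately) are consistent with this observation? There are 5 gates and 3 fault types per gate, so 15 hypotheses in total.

10

Fault-free: G0=0, G1=0, G2=0, G3=0, G4=1 → 1. Observed 0.
  G0: stuck-at-1, inverted output ✓; others ✗
  G1: stuck-at-1, inverted output ✓; others ✗
  G2: stuck-at-1, inverted output ✓; others ✗
  G3: stuck-at-1, inverted output ✓; others ✗
  G4: stuck-at-0, inverted output ✓; others ✗
Consistent faults: {G0 stuck-at-1, G0 inverted output, G1 stuck-at-1, G1 inverted output, G2 stuck-at-1, G2 inverted output, G3 stuck-at-1, G3 inverted output, G4 stuck-at-0, G4 inverted output} — 10 in all.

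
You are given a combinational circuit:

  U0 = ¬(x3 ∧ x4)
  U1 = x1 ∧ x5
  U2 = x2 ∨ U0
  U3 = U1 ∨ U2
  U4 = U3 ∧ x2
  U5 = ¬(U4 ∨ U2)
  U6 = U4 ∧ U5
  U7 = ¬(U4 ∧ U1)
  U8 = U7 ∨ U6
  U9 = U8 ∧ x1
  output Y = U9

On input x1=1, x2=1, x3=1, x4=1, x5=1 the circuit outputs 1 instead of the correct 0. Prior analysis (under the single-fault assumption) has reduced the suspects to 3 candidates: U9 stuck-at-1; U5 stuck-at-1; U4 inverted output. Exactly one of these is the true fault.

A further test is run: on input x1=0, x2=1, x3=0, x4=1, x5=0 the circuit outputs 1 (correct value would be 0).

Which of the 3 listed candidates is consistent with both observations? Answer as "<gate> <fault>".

U9 stuck-at-1

Evaluate each candidate on input x1=0, x2=1, x3=0, x4=1, x5=0:
  U9 stuck-at-1: U0=1, U1=0, U2=1, U3=1, U4=1, U5=0, U6=0, U7=1, U8=1, U9=1 [stuck-at-1] → 1 — matches
  U5 stuck-at-1: U0=1, U1=0, U2=1, U3=1, U4=1, U5=1 [stuck-at-1], U6=1, U7=1, U8=1, U9=0 → 0 — eliminated
  U4 inverted output: U0=1, U1=0, U2=1, U3=1, U4=0 [inverted output], U5=0, U6=0, U7=1, U8=1, U9=0 → 0 — eliminated
Only U9 stuck-at-1 reproduces the observed 1.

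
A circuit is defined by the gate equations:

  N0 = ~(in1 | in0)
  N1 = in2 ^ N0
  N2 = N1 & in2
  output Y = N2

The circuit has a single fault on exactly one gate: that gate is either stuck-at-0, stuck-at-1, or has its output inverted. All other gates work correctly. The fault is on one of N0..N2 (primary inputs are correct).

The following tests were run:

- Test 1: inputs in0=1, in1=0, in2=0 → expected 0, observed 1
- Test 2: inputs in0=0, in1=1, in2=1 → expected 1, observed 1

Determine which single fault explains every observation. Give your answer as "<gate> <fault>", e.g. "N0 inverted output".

N2 stuck-at-1

Fault-free values for test 1 (in0=1, in1=0, in2=0): N0=0, N1=0, N2=0, giving Y=0. Observed 1.
Test 1: faults giving observed 1 are {N2 stuck-at-1, N2 inverted output}.
Test 2 (in0=0, in1=1, in2=1): fault-free N0=0, N1=1, N2=1 → 1; observed 1. Eliminates N2 inverted output.
Only N2 stuck-at-1 is consistent with every test.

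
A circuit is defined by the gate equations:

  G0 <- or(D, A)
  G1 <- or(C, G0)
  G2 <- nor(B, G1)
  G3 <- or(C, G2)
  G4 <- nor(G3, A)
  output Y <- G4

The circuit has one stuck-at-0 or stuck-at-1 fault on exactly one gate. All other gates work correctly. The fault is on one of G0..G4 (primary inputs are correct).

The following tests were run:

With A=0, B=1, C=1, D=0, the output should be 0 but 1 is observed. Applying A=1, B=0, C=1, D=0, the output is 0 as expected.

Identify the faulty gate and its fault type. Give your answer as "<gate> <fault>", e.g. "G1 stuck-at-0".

G3 stuck-at-0

Fault-free values for test 1 (A=0, B=1, C=1, D=0): G0=0, G1=1, G2=0, G3=1, G4=0, giving Y=0. Observed 1.
Test 1: faults giving observed 1 are {G3 stuck-at-0, G4 stuck-at-1}.
Test 2 (A=1, B=0, C=1, D=0): fault-free G0=1, G1=1, G2=0, G3=1, G4=0 → 0; observed 0. Eliminates G4 stuck-at-1.
Only G3 stuck-at-0 is consistent with every test.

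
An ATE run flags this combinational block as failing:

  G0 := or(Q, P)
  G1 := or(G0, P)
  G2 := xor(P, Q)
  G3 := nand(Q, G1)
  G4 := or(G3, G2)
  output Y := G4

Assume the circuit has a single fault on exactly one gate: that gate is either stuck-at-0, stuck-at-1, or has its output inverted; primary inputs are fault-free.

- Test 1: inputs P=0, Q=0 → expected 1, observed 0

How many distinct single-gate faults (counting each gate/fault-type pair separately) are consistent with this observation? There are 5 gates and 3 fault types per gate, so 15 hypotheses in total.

4

Fault-free: G0=0, G1=0, G2=0, G3=1, G4=1 → 1. Observed 0.
  G0: none of the 3 fault types match ✗
  G1: none of the 3 fault types match ✗
  G2: none of the 3 fault types match ✗
  G3: stuck-at-0, inverted output ✓; others ✗
  G4: stuck-at-0, inverted output ✓; others ✗
Consistent faults: {G3 stuck-at-0, G3 inverted output, G4 stuck-at-0, G4 inverted output} — 4 in all.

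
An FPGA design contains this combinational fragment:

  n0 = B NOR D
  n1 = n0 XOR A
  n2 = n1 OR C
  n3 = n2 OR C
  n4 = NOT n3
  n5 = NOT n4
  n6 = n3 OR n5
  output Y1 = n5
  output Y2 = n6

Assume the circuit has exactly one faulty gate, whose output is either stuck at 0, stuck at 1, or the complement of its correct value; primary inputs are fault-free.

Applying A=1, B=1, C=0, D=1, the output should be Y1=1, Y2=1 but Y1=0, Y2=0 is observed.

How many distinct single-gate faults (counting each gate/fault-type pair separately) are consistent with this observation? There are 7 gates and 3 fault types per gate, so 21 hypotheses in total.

8

Fault-free: n0=0, n1=1, n2=1, n3=1, n4=0, n5=1, n6=1 → Y1=1, Y2=1. Observed Y1=0, Y2=0.
  n0: stuck-at-1, inverted output ✓; others ✗
  n1: stuck-at-0, inverted output ✓; others ✗
  n2: stuck-at-0, inverted output ✓; others ✗
  n3: stuck-at-0, inverted output ✓; others ✗
  n4: none of the 3 fault types match ✗
  n5: none of the 3 fault types match ✗
  n6: none of the 3 fault types match ✗
Consistent faults: {n0 stuck-at-1, n0 inverted output, n1 stuck-at-0, n1 inverted output, n2 stuck-at-0, n2 inverted output, n3 stuck-at-0, n3 inverted output} — 8 in all.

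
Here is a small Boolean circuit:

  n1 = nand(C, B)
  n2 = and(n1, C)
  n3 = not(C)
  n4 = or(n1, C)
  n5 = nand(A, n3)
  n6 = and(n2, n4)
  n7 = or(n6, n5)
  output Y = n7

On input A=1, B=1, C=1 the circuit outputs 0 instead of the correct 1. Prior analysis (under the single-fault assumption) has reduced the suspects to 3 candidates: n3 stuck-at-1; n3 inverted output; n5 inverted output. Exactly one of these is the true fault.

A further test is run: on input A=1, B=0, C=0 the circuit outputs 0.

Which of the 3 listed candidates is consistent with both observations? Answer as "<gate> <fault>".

n3 stuck-at-1

Evaluate each candidate on input A=1, B=0, C=0:
  n3 stuck-at-1: n1=1, n2=0, n3=1 [stuck-at-1], n4=1, n5=0, n6=0, n7=0 → 0 — matches
  n3 inverted output: n1=1, n2=0, n3=0 [inverted output], n4=1, n5=1, n6=0, n7=1 → 1 — eliminated
  n5 inverted output: n1=1, n2=0, n3=1, n4=1, n5=1 [inverted output], n6=0, n7=1 → 1 — eliminated
Only n3 stuck-at-1 reproduces the observed 0.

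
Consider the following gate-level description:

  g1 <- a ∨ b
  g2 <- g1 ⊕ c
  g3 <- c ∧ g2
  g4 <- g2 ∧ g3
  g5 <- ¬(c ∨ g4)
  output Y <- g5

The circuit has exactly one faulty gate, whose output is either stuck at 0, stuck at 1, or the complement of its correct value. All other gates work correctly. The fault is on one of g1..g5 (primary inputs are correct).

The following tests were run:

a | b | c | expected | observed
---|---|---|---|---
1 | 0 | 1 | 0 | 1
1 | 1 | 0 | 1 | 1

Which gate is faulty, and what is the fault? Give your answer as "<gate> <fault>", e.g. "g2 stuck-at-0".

Fault-free values for test 1 (a=1, b=0, c=1): g1=1, g2=0, g3=0, g4=0, g5=0, giving Y=0. Observed 1.
Test 1: faults giving observed 1 are {g5 stuck-at-1, g5 inverted output}.
Test 2 (a=1, b=1, c=0): fault-free g1=1, g2=1, g3=0, g4=0, g5=1 → 1; observed 1. Eliminates g5 inverted output.
Only g5 stuck-at-1 is consistent with every test.

g5 stuck-at-1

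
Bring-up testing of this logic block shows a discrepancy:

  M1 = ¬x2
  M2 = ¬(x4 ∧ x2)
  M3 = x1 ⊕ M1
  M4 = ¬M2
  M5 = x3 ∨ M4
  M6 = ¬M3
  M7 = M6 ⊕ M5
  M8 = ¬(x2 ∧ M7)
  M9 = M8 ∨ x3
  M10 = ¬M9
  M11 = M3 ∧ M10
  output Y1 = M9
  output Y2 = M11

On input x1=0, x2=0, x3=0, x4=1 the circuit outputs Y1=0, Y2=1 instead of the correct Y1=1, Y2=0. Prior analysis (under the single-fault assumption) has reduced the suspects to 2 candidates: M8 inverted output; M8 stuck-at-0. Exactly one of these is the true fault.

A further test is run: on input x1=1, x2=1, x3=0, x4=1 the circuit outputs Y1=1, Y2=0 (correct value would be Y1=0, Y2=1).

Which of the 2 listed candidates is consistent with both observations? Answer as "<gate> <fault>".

M8 inverted output

Evaluate each candidate on input x1=1, x2=1, x3=0, x4=1:
  M8 inverted output: M1=0, M2=0, M3=1, M4=1, M5=1, M6=0, M7=1, M8=1 [inverted output], M9=1, M10=0, M11=0 → Y1=1, Y2=0 — matches
  M8 stuck-at-0: M1=0, M2=0, M3=1, M4=1, M5=1, M6=0, M7=1, M8=0 [stuck-at-0], M9=0, M10=1, M11=1 → Y1=0, Y2=1 — eliminated
Only M8 inverted output reproduces the observed Y1=1, Y2=0.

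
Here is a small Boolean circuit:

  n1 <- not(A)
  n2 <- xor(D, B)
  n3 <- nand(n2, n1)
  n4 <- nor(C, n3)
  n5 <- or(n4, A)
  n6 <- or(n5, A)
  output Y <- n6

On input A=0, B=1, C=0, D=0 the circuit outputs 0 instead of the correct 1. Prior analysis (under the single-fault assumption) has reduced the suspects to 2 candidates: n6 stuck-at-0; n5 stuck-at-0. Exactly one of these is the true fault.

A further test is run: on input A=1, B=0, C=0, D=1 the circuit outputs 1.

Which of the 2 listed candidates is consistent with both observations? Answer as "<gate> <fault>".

n5 stuck-at-0

Evaluate each candidate on input A=1, B=0, C=0, D=1:
  n6 stuck-at-0: n1=0, n2=1, n3=1, n4=0, n5=1, n6=0 [stuck-at-0] → 0 — eliminated
  n5 stuck-at-0: n1=0, n2=1, n3=1, n4=0, n5=0 [stuck-at-0], n6=1 → 1 — matches
Only n5 stuck-at-0 reproduces the observed 1.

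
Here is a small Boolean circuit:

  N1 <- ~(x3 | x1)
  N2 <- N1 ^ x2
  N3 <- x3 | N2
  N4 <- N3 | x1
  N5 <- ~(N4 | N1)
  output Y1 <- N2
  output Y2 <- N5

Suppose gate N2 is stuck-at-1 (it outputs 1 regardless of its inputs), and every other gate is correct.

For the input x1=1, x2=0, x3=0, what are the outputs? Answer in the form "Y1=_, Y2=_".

Propagate with N2 forced: N1=0, N2=1 [stuck-at-1], N3=1, N4=1, N5=0.
So the outputs are Y1=1, Y2=0. (Without the fault they would be Y1=0, Y2=0.)

Y1=1, Y2=0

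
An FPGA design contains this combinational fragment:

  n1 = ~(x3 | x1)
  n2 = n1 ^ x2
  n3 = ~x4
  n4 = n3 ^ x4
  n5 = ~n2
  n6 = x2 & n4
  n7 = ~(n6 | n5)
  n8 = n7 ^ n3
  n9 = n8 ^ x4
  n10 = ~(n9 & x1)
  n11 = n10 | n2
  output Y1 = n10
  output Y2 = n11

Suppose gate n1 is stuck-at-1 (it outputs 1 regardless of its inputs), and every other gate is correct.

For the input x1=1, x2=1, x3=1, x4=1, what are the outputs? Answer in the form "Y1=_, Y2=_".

Y1=0, Y2=0

Propagate with n1 forced: n1=1 [stuck-at-1], n2=0, n3=0, n4=1, n5=1, n6=1, n7=0, n8=0, n9=1, n10=0, n11=0.
So the outputs are Y1=0, Y2=0. (Without the fault they would be Y1=0, Y2=1.)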